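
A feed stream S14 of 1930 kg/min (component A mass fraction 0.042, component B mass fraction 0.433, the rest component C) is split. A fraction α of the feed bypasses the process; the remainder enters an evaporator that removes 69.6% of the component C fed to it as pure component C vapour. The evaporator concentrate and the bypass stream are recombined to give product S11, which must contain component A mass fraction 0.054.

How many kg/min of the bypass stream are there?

All 1930×0.042 = 81.06 kg/min of component A reaches S11, so S11 = 81.06/0.054 = 1501.1 kg/min and vapour = 428.89 kg/min.
The evaporator receives (1−α)·1930 of feed at 0.525 component C and removes 0.696 of that component C:
0.696×0.525×(1−α)×1930 = 428.89
(1−α) = 428.89/705.22 = 0.6082;  α = 0.3918.
Bypass flow = 0.3918×1930 = 756.25 kg/min.

756.2 kg/min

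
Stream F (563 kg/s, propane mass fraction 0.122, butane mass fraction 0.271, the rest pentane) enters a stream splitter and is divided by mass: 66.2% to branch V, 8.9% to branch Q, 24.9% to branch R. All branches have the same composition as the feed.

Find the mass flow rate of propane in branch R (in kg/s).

17.1 kg/s

Branch R total = 0.249×563 = 140.19 kg/s.
propane in R = 0.122×140.19 = 17.103 kg/s.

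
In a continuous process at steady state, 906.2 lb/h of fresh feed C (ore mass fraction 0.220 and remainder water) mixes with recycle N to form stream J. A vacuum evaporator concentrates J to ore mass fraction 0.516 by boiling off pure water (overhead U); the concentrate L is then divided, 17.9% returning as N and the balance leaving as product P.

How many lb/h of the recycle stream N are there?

Overall ore balance (none leaves overhead): ore in fresh feed = ore in product, i.e. 906.2×0.220 = (1−0.179)·L·0.516.
L = 199.36/(0.516×0.821) = 470.6 lb/h.
Recycle N = 0.179×470.6 = 84.238 lb/h.

84.24 lb/h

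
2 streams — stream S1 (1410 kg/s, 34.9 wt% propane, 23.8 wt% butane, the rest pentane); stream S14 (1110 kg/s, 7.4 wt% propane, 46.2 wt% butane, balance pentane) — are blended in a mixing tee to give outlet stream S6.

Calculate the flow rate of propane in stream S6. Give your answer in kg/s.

574.2 kg/s

propane out = propane in = 1410×0.349 + 1110×0.074 = 574.23 kg/s.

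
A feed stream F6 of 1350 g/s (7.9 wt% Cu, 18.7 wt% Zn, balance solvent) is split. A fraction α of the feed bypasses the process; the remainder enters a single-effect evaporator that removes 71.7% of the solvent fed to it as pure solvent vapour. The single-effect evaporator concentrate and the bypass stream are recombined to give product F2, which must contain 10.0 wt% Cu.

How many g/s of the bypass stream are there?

811.3 g/s

All 1350×0.079 = 106.65 g/s of Cu reaches F2, so F2 = 106.65/0.100 = 1066.5 g/s and vapour = 283.5 g/s.
The evaporator receives (1−α)·1350 of feed at 0.734 solvent and removes 0.717 of that solvent:
0.717×0.734×(1−α)×1350 = 283.5
(1−α) = 283.5/710.48 = 0.3990;  α = 0.6010.
Bypass flow = 0.6010×1350 = 811.31 g/s.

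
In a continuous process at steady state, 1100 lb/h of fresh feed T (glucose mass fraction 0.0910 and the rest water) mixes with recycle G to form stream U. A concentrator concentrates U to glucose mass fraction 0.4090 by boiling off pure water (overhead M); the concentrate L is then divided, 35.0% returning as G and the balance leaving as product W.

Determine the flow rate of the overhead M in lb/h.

Overall glucose balance (none leaves overhead): glucose in fresh feed = glucose in product, i.e. 1100×0.091 = (1−0.350)·L·0.409.
L = 100.1/(0.409×0.650) = 376.53 lb/h.
Recycle G = 0.350×376.53 = 131.78 lb/h.
Combined feed U = 1100 + 131.78 = 1231.8 lb/h.
Overhead M = U − L = 1231.8 − 376.53 = 855.26 lb/h.

855.3 lb/h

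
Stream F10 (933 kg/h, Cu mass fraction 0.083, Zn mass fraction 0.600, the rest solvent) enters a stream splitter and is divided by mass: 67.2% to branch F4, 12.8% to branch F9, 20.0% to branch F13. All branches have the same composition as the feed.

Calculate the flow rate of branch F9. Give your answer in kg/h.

Branch F9 flow = 0.128×933 = 119.42 kg/h.

119.4 kg/h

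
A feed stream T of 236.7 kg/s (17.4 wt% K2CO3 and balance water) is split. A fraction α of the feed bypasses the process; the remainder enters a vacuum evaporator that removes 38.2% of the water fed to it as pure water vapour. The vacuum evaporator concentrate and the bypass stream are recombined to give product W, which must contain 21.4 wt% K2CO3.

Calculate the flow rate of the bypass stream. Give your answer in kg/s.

All 236.7×0.174 = 41.186 kg/s of K2CO3 reaches W, so W = 41.186/0.214 = 192.46 kg/s and vapour = 44.243 kg/s.
The evaporator receives (1−α)·236.7 of feed at 0.826 water and removes 0.382 of that water:
0.382×0.826×(1−α)×236.7 = 44.243
(1−α) = 44.243/74.686 = 0.5924;  α = 0.4076.
Bypass flow = 0.4076×236.7 = 96.483 kg/s.

96.48 kg/s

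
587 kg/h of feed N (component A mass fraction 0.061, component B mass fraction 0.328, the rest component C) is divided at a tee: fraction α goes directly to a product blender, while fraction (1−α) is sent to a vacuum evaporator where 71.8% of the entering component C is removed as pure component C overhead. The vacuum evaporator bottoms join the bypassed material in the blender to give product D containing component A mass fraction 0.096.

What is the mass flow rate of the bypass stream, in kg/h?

All 587×0.061 = 35.807 kg/h of component A reaches D, so D = 35.807/0.096 = 372.99 kg/h and vapour = 214.01 kg/h.
The evaporator receives (1−α)·587 of feed at 0.611 component C and removes 0.718 of that component C:
0.718×0.611×(1−α)×587 = 214.01
(1−α) = 214.01/257.52 = 0.8311;  α = 0.1689.
Bypass flow = 0.1689×587 = 99.169 kg/h.

99.17 kg/h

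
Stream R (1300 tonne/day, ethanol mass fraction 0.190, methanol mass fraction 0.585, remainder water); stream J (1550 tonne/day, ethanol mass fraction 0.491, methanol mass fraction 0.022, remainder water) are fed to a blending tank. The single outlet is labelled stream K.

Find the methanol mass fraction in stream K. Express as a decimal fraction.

0.279

Total flow out = 1300 + 1550 = 2850 tonne/day.
methanol in = 1300×0.585 + 1550×0.022 = 794.6 tonne/day.
methanol mass fraction in K = 794.6/2850 = 0.279.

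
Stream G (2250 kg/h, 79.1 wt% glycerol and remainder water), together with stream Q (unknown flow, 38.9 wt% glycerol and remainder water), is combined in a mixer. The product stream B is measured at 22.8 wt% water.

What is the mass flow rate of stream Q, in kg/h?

Let Q be the unknown flow. Total out = 2250 + Q.
water balance: 470.25 + 0.611·Q = 0.228·(2250 + Q)
(0.611 − 0.228)·Q = 0.228×2250 − 470.25 = 42.75
Q = 42.75 / 0.383 = 111.62 kg/h

111.6 kg/h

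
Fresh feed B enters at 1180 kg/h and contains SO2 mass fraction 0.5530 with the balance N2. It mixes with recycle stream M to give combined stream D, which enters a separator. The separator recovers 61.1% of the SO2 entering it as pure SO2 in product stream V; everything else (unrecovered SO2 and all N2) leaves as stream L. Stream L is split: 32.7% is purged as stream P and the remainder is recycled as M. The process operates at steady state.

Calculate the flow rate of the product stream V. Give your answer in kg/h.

540.1 kg/h

SO2 in D: m_A = 1180×0.553 + (1−0.327)·(1−0.611)·m_A, so m_A = 652.54/0.7382 = 883.96 kg/h.
Product V = 0.611×883.96 = 540.1 kg/h.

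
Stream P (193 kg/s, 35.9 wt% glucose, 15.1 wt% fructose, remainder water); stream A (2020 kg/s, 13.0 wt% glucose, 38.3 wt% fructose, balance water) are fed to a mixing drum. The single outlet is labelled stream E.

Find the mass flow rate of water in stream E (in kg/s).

water out = water in = 193×0.490 + 2020×0.487 = 1078.3 kg/s.

1078 kg/s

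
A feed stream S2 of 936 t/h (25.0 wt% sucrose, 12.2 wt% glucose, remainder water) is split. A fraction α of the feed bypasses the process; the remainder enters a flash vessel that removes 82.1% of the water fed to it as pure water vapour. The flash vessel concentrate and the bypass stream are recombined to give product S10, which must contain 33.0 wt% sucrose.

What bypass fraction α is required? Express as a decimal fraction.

All 936×0.250 = 234 t/h of sucrose reaches S10, so S10 = 234/0.330 = 709.09 t/h and vapour = 226.91 t/h.
The evaporator receives (1−α)·936 of feed at 0.628 water and removes 0.821 of that water:
0.821×0.628×(1−α)×936 = 226.91
(1−α) = 226.91/482.59 = 0.4702;  α = 0.5298.

0.530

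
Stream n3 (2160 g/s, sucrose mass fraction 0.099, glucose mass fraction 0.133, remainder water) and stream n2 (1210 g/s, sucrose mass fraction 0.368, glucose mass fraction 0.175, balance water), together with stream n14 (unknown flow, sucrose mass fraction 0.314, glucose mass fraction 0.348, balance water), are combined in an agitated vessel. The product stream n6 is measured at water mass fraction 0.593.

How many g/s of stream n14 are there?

Let n14 be the unknown flow. Total out = 3370 + n14.
water balance: 2211.9 + 0.338·n14 = 0.593·(3370 + n14)
(0.338 − 0.593)·n14 = 0.593×3370 − 2211.9 = -213.44
n14 = -213.44 / -0.255 = 837.02 g/s

837 g/s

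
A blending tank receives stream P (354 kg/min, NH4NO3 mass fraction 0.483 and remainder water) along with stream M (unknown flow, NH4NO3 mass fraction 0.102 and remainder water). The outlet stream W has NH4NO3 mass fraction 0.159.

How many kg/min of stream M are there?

2012 kg/min

Let M be the unknown flow. Total out = 354 + M.
NH4NO3 balance: 170.98 + 0.102·M = 0.159·(354 + M)
(0.102 − 0.159)·M = 0.159×354 − 170.98 = -114.7
M = -114.7 / -0.057 = 2012.2 kg/min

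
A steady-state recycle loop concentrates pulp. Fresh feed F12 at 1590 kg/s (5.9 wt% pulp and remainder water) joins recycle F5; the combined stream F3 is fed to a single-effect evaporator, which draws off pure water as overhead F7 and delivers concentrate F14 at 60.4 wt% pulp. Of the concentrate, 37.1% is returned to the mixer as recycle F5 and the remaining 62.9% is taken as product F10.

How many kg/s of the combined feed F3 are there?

Overall pulp balance (none leaves overhead): pulp in fresh feed = pulp in product, i.e. 1590×0.059 = (1−0.371)·F14·0.604.
F14 = 93.81/(0.604×0.629) = 246.92 kg/s.
Recycle F5 = 0.371×246.92 = 91.608 kg/s.
Combined feed F3 = 1590 + 91.608 = 1681.6 kg/s.

1682 kg/s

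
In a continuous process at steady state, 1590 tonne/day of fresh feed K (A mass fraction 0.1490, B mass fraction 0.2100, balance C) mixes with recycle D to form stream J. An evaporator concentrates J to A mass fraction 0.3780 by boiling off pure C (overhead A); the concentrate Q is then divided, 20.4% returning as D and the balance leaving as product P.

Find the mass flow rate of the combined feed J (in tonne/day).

1751 tonne/day

Overall A balance (none leaves overhead): A in fresh feed = A in product, i.e. 1590×0.149 = (1−0.204)·Q·0.378.
Q = 236.91/(0.378×0.796) = 787.37 tonne/day.
Recycle D = 0.204×787.37 = 160.62 tonne/day.
Combined feed J = 1590 + 160.62 = 1750.6 tonne/day.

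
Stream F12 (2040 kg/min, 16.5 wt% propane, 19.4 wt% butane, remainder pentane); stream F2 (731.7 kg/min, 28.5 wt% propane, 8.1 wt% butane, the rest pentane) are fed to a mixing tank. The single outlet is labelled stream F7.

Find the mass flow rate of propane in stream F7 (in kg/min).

propane out = propane in = 2040×0.165 + 731.7×0.285 = 545.13 kg/min.

545.1 kg/min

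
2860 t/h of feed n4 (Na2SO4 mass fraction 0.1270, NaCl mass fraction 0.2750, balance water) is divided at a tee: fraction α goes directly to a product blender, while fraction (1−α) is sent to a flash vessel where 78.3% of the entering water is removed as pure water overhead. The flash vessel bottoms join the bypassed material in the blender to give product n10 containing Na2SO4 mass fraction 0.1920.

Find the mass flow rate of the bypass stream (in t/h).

All 2860×0.127 = 363.22 t/h of Na2SO4 reaches n10, so n10 = 363.22/0.192 = 1891.8 t/h and vapour = 968.23 t/h.
The evaporator receives (1−α)·2860 of feed at 0.598 water and removes 0.783 of that water:
0.783×0.598×(1−α)×2860 = 968.23
(1−α) = 968.23/1339.1 = 0.7230;  α = 0.2770.
Bypass flow = 0.2770×2860 = 792.17 t/h.

792.2 t/h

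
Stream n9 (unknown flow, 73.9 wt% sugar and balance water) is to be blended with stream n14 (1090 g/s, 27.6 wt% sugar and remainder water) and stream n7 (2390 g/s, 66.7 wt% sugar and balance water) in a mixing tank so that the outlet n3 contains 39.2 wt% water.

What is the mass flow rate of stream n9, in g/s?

1686 g/s

Let n9 be the unknown flow. Total out = 3480 + n9.
water balance: 1585 + 0.261·n9 = 0.392·(3480 + n9)
(0.261 − 0.392)·n9 = 0.392×3480 − 1585 = -220.87
n9 = -220.87 / -0.131 = 1686 g/s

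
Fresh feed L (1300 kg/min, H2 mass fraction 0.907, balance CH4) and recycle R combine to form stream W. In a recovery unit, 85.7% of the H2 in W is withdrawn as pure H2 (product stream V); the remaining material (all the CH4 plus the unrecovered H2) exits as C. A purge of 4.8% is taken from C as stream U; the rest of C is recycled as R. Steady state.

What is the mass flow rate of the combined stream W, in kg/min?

3884 kg/min

CH4 enters only via L and leaves only via the purge: 1300×0.093 = 0.048×(CH4 in C), and the recovery unit passes all CH4, so CH4 in W = CH4 in C = 2518.8 kg/min.
H2 in W: m_A = 1300×0.907 + (1−0.048)·(1−0.857)·m_A, so m_A = 1179.1/0.8639 = 1364.9 kg/min.
W = 1364.9 + 2518.8 = 3883.7 kg/min.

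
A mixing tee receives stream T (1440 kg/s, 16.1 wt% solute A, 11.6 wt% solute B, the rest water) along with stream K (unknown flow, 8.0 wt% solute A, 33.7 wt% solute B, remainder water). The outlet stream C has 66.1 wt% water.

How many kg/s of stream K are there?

Let K be the unknown flow. Total out = 1440 + K.
water balance: 1041.1 + 0.583·K = 0.661·(1440 + K)
(0.583 − 0.661)·K = 0.661×1440 − 1041.1 = -89.28
K = -89.28 / -0.078 = 1144.6 kg/s

1145 kg/s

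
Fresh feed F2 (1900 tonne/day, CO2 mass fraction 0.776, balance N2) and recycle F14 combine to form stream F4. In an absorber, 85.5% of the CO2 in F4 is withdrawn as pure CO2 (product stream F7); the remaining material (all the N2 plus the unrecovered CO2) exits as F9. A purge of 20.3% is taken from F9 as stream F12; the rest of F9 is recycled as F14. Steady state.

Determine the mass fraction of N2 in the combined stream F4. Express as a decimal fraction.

0.557

N2 enters only via F2 and leaves only via the purge: 1900×0.224 = 0.203×(N2 in F9), and the absorber passes all N2, so N2 in F4 = N2 in F9 = 2096.6 tonne/day.
CO2 in F4: m_A = 1900×0.776 + (1−0.203)·(1−0.855)·m_A, so m_A = 1474.4/0.8844 = 1667.1 tonne/day.
F4 = 1667.1 + 2096.6 = 3763.6 tonne/day.
N2 fraction in F4 = 2096.6/3763.6 = 0.557.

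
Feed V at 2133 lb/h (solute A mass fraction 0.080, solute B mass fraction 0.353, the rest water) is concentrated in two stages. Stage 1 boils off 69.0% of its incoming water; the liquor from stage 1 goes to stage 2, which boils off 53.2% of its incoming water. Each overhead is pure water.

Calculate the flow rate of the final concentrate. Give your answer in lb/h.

water in feed = 2133×0.567 = 1209.4 lb/h.
After stage 1: water left = (1−0.690)×1209.4 = 374.92; stream total = 1298.5 lb/h.
After stage 2: water left = (1−0.532)×374.92 = 175.46; final concentrate = 1099.1 lb/h.

1099 lb/h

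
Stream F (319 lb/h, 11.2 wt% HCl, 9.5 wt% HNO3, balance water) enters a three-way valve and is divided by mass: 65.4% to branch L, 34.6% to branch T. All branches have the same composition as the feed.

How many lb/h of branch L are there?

Branch L flow = 0.654×319 = 208.63 lb/h.

208.6 lb/h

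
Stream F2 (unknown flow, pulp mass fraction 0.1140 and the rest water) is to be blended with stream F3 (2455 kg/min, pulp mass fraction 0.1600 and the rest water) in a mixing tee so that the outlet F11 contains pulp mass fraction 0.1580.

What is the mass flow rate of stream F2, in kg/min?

111.6 kg/min

Let F2 be the unknown flow. Total out = 2455 + F2.
pulp balance: 392.8 + 0.114·F2 = 0.158·(2455 + F2)
(0.114 − 0.158)·F2 = 0.158×2455 − 392.8 = -4.91
F2 = -4.91 / -0.044 = 111.59 kg/min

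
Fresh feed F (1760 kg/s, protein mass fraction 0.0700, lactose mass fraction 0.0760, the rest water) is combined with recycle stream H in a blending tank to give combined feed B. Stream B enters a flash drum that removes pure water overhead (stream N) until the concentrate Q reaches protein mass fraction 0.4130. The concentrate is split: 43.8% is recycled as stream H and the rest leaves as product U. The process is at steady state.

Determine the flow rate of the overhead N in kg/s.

Overall protein balance (none leaves overhead): protein in fresh feed = protein in product, i.e. 1760×0.070 = (1−0.438)·Q·0.413.
Q = 123.2/(0.413×0.562) = 530.79 kg/s.
Recycle H = 0.438×530.79 = 232.49 kg/s.
Combined feed B = 1760 + 232.49 = 1992.5 kg/s.
Overhead N = B − Q = 1992.5 − 530.79 = 1461.7 kg/s.

1462 kg/s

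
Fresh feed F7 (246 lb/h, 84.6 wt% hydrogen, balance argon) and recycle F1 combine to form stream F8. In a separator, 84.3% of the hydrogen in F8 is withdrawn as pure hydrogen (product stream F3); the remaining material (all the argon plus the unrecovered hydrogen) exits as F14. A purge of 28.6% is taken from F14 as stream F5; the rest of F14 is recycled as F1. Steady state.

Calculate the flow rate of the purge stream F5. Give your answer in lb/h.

argon enters only via F7 and leaves only via the purge: 246×0.154 = 0.286×(argon in F14), and the separator passes all argon, so argon in F8 = argon in F14 = 132.46 lb/h.
hydrogen in F8: m_A = 246×0.846 + (1−0.286)·(1−0.843)·m_A, so m_A = 208.12/0.8879 = 234.39 lb/h.
F14 = (1−0.843)×234.39 + 132.46 = 169.26 lb/h.
Purge F5 = 0.286×169.26 = 48.409 lb/h.

48.41 lb/h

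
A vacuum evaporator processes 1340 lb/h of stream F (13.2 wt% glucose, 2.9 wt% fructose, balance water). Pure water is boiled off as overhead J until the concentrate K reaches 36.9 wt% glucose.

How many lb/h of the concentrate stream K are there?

479.3 lb/h

glucose is conserved: 1340×0.132 = 176.88 lb/h all reports to the concentrate.
Concentrate = 176.88/(target fraction) = 479.35 lb/h.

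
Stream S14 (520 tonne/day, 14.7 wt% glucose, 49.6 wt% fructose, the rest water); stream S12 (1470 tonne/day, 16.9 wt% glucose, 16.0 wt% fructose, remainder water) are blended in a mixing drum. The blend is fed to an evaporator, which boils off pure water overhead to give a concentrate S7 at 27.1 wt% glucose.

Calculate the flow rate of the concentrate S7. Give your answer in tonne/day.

glucose entering = 520×0.147 + 1470×0.169 = 324.87 tonne/day.
All glucose reports to S7, so S7 = 324.87/0.271 = 1198.8 tonne/day.

1199 tonne/day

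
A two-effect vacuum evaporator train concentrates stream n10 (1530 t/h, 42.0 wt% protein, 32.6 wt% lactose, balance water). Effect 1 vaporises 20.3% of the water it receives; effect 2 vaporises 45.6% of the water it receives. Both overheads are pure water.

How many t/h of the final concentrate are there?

water in feed = 1530×0.254 = 388.62 t/h.
After stage 1: water left = (1−0.203)×388.62 = 309.73; stream total = 1451.1 t/h.
After stage 2: water left = (1−0.456)×309.73 = 168.49; final concentrate = 1309.9 t/h.

1310 t/h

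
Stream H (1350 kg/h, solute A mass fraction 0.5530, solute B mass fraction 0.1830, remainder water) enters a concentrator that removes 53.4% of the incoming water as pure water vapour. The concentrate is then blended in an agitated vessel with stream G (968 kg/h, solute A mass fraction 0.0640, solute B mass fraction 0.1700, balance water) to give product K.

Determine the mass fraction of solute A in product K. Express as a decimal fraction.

0.3800

Vapour removed = 0.534×0.264×1350 = 190.32 kg/h; concentrate = 1159.7 kg/h.
solute A reaching the mixer = 746.55 (from concentrate) + 968×0.064 = 808.5 kg/h.
Product flow = 1159.7 + 968 = 2127.7 kg/h; solute A fraction = 0.3800.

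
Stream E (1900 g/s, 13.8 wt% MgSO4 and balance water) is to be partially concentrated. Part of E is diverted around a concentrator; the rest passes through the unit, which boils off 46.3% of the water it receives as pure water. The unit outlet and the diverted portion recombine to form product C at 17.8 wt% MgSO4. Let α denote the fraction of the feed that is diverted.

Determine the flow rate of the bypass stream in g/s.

830.2 g/s

All 1900×0.138 = 262.2 g/s of MgSO4 reaches C, so C = 262.2/0.178 = 1473 g/s and vapour = 426.97 g/s.
The evaporator receives (1−α)·1900 of feed at 0.862 water and removes 0.463 of that water:
0.463×0.862×(1−α)×1900 = 426.97
(1−α) = 426.97/758.3 = 0.5631;  α = 0.4369.
Bypass flow = 0.4369×1900 = 830.19 g/s.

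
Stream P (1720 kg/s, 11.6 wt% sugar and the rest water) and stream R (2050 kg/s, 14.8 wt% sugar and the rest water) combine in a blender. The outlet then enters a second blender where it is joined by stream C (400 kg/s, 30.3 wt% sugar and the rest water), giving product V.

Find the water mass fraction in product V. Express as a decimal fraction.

Overall, product flow = 4170 kg/s.
water in = 1720×0.884 + 2050×0.852 + 400×0.697 = 3545.9 kg/s.
water fraction in V = 0.850.

0.850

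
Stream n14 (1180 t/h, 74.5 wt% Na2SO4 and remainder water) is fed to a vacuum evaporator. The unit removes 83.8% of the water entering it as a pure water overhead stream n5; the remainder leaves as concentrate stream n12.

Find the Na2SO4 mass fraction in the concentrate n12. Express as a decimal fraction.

Na2SO4 is not removed: 1180×0.745 = 879.1 t/h of Na2SO4 enters n12.
water entering = 1180×0.255 = 300.9 t/h; overhead removed = 0.838×300.9 = 252.15 t/h.
Concentrate = 1180 − 252.15 = 927.85 t/h.
Mass fraction = 879.1/927.85 = 0.947.

0.947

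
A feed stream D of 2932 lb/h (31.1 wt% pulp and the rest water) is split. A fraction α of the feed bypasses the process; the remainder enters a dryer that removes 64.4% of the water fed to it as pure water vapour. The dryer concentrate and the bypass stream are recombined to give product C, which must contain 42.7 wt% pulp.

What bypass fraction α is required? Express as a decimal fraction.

All 2932×0.311 = 911.85 lb/h of pulp reaches C, so C = 911.85/0.427 = 2135.5 lb/h and vapour = 796.52 lb/h.
The evaporator receives (1−α)·2932 of feed at 0.689 water and removes 0.644 of that water:
0.644×0.689×(1−α)×2932 = 796.52
(1−α) = 796.52/1301 = 0.6122;  α = 0.3878.

0.388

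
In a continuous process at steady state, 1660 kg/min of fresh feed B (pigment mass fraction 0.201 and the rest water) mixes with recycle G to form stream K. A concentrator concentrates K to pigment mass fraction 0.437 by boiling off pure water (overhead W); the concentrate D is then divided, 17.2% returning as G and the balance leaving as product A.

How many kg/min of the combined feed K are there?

1819 kg/min

Overall pigment balance (none leaves overhead): pigment in fresh feed = pigment in product, i.e. 1660×0.201 = (1−0.172)·D·0.437.
D = 333.66/(0.437×0.828) = 922.13 kg/min.
Recycle G = 0.172×922.13 = 158.61 kg/min.
Combined feed K = 1660 + 158.61 = 1818.6 kg/min.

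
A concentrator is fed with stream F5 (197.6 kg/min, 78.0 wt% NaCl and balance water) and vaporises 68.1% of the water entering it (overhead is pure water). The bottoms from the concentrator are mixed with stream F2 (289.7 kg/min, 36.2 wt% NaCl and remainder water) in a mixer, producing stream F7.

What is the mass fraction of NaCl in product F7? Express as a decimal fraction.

0.5659

Vapour removed = 0.681×0.220×197.6 = 29.604 kg/min; concentrate = 168 kg/min.
NaCl reaching the mixer = 154.13 (from concentrate) + 289.7×0.362 = 259 kg/min.
Product flow = 168 + 289.7 = 457.7 kg/min; NaCl fraction = 0.5659.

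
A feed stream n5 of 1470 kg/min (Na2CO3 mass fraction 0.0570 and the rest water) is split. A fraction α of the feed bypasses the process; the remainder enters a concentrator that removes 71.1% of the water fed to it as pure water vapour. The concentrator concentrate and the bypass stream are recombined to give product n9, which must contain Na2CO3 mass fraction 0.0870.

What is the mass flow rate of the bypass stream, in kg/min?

All 1470×0.057 = 83.79 kg/min of Na2CO3 reaches n9, so n9 = 83.79/0.087 = 963.1 kg/min and vapour = 506.9 kg/min.
The evaporator receives (1−α)·1470 of feed at 0.943 water and removes 0.711 of that water:
0.711×0.943×(1−α)×1470 = 506.9
(1−α) = 506.9/985.6 = 0.5143;  α = 0.4857.
Bypass flow = 0.4857×1470 = 713.97 kg/min.

714 kg/min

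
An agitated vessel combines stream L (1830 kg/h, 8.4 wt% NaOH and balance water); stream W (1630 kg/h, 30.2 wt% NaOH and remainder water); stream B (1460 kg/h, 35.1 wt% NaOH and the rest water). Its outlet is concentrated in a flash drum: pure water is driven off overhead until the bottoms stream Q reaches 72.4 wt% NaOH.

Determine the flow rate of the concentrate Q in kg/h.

1600 kg/h

NaOH entering = 1830×0.084 + 1630×0.302 + 1460×0.351 = 1158.4 kg/h.
All NaOH reports to Q, so Q = 1158.4/0.724 = 1600.1 kg/h.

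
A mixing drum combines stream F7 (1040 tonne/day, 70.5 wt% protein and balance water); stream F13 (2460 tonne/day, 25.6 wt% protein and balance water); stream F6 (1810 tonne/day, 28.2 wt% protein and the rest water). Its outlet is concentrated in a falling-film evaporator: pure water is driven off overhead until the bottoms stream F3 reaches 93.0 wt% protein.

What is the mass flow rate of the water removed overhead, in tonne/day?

3296 tonne/day

protein entering = 1040×0.705 + 2460×0.256 + 1810×0.282 = 1873.4 tonne/day.
All protein reports to F3, so F3 = 1873.4/0.930 = 2014.4 tonne/day.
Total feed = 5310 tonne/day; overhead = 5310 − 2014.4 = 3295.6 tonne/day.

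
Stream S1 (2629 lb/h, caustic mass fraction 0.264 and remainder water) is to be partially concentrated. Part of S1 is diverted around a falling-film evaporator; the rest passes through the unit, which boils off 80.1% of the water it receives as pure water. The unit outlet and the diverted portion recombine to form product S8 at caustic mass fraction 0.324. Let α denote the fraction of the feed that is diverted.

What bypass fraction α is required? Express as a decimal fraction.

0.686

All 2629×0.264 = 694.06 lb/h of caustic reaches S8, so S8 = 694.06/0.324 = 2142.1 lb/h and vapour = 486.85 lb/h.
The evaporator receives (1−α)·2629 of feed at 0.736 water and removes 0.801 of that water:
0.801×0.736×(1−α)×2629 = 486.85
(1−α) = 486.85/1549.9 = 0.3141;  α = 0.6859.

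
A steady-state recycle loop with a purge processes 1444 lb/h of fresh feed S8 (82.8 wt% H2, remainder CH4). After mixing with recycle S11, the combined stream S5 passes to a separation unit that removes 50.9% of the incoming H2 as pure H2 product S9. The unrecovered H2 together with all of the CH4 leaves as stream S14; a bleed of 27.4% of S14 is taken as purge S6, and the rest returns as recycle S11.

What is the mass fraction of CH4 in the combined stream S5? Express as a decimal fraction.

CH4 enters only via S8 and leaves only via the purge: 1444×0.172 = 0.274×(CH4 in S14), and the separation unit passes all CH4, so CH4 in S5 = CH4 in S14 = 906.45 lb/h.
H2 in S5: m_A = 1444×0.828 + (1−0.274)·(1−0.509)·m_A, so m_A = 1195.6/0.6435 = 1857.9 lb/h.
S5 = 1857.9 + 906.45 = 2764.4 lb/h.
CH4 fraction in S5 = 906.45/2764.4 = 0.328.

0.328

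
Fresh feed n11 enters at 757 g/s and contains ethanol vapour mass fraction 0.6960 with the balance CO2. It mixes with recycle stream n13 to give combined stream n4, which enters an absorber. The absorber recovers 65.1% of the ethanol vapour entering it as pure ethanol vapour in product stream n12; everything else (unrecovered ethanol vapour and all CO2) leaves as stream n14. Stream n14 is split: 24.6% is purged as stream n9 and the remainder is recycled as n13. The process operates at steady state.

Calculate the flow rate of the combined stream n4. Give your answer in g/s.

CO2 enters only via n11 and leaves only via the purge: 757×0.304 = 0.246×(CO2 in n14), and the absorber passes all CO2, so CO2 in n4 = CO2 in n14 = 935.48 g/s.
ethanol vapour in n4: m_A = 757×0.696 + (1−0.246)·(1−0.651)·m_A, so m_A = 526.87/0.7369 = 715.03 g/s.
n4 = 715.03 + 935.48 = 1650.5 g/s.

1651 g/s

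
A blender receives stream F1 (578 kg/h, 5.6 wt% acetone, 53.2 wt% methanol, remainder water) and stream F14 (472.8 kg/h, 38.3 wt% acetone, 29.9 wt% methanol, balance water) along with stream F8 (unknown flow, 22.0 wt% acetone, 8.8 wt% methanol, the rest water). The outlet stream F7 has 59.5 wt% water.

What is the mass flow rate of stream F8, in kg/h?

2441 kg/h

Let F8 be the unknown flow. Total out = 1050.8 + F8.
water balance: 388.49 + 0.692·F8 = 0.595·(1050.8 + F8)
(0.692 − 0.595)·F8 = 0.595×1050.8 − 388.49 = 236.74
F8 = 236.74 / 0.097 = 2440.6 kg/h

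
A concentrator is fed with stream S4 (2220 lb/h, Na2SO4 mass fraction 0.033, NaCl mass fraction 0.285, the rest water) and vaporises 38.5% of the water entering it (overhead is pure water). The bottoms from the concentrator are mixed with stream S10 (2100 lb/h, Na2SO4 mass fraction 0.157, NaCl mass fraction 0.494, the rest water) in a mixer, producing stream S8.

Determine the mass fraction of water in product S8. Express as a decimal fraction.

Vapour removed = 0.385×0.682×2220 = 582.91 lb/h; concentrate = 1637.1 lb/h.
water reaching the mixer = 931.13 (from concentrate) + 2100×0.349 = 1664 lb/h.
Product flow = 1637.1 + 2100 = 3737.1 lb/h; water fraction = 0.445.

0.445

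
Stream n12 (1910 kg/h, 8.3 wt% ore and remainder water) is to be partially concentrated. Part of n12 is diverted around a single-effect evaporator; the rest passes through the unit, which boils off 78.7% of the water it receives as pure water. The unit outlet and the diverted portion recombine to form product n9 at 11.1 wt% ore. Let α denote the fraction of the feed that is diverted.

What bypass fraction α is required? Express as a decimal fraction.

0.650

All 1910×0.083 = 158.53 kg/h of ore reaches n9, so n9 = 158.53/0.111 = 1428.2 kg/h and vapour = 481.8 kg/h.
The evaporator receives (1−α)·1910 of feed at 0.917 water and removes 0.787 of that water:
0.787×0.917×(1−α)×1910 = 481.8
(1−α) = 481.8/1378.4 = 0.3495;  α = 0.6505.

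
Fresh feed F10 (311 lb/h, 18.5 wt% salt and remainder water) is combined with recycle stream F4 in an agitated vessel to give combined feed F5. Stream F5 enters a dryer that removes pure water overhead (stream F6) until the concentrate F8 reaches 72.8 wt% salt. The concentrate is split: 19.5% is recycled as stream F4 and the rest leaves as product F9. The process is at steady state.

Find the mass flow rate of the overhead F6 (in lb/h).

Overall salt balance (none leaves overhead): salt in fresh feed = salt in product, i.e. 311×0.185 = (1−0.195)·F8·0.728.
F8 = 57.535/(0.728×0.805) = 98.176 lb/h.
Recycle F4 = 0.195×98.176 = 19.144 lb/h.
Combined feed F5 = 311 + 19.144 = 330.14 lb/h.
Overhead F6 = F5 − F8 = 330.14 − 98.176 = 231.97 lb/h.

232 lb/h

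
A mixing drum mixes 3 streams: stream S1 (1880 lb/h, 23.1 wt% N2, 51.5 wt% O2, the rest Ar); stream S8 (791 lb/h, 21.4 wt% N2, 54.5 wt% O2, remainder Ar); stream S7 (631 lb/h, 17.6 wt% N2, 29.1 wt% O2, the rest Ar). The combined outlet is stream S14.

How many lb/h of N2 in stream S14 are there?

714.6 lb/h

N2 out = N2 in = 1880×0.231 + 791×0.214 + 631×0.176 = 714.61 lb/h.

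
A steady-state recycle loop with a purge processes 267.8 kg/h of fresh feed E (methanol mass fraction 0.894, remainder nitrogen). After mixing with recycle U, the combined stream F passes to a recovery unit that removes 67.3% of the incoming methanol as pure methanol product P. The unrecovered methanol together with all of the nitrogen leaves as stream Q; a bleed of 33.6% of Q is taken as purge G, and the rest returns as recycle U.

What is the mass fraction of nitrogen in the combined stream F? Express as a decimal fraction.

nitrogen enters only via E and leaves only via the purge: 267.8×0.106 = 0.336×(nitrogen in Q), and the recovery unit passes all nitrogen, so nitrogen in F = nitrogen in Q = 84.485 kg/h.
methanol in F: m_A = 267.8×0.894 + (1−0.336)·(1−0.673)·m_A, so m_A = 239.41/0.7829 = 305.81 kg/h.
F = 305.81 + 84.485 = 390.3 kg/h.
nitrogen fraction in F = 84.485/390.3 = 0.216.

0.216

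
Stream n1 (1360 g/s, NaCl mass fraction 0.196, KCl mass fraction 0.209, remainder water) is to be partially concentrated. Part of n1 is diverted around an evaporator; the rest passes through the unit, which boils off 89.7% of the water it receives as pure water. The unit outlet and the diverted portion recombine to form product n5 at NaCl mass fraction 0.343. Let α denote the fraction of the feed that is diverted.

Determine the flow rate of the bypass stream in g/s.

All 1360×0.196 = 266.56 g/s of NaCl reaches n5, so n5 = 266.56/0.343 = 777.14 g/s and vapour = 582.86 g/s.
The evaporator receives (1−α)·1360 of feed at 0.595 water and removes 0.897 of that water:
0.897×0.595×(1−α)×1360 = 582.86
(1−α) = 582.86/725.85 = 0.8030;  α = 0.1970.
Bypass flow = 0.1970×1360 = 267.92 g/s.

267.9 g/s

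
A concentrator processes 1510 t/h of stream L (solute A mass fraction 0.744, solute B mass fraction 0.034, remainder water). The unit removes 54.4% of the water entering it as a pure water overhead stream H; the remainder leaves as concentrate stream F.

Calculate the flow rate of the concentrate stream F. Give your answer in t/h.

water entering = 1510×0.222 = 335.22 t/h; overhead removed = 0.544×335.22 = 182.36 t/h.
Concentrate = 1510 − 182.36 = 1327.6 t/h.

1328 t/h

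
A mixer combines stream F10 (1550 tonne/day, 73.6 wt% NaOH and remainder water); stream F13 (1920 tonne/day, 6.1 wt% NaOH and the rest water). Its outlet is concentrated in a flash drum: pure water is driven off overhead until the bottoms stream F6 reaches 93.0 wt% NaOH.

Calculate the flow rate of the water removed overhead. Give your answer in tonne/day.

2117 tonne/day

NaOH entering = 1550×0.736 + 1920×0.061 = 1257.9 tonne/day.
All NaOH reports to F6, so F6 = 1257.9/0.930 = 1352.6 tonne/day.
Total feed = 3470 tonne/day; overhead = 3470 − 1352.6 = 2117.4 tonne/day.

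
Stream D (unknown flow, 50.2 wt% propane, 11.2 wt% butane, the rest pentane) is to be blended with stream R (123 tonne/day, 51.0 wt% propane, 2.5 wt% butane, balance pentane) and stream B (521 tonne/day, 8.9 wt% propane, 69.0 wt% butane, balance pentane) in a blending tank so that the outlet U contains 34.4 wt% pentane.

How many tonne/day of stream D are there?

Let D be the unknown flow. Total out = 644 + D.
pentane balance: 172.34 + 0.386·D = 0.344·(644 + D)
(0.386 − 0.344)·D = 0.344×644 − 172.34 = 49.2
D = 49.2 / 0.042 = 1171.4 tonne/day

1171 tonne/day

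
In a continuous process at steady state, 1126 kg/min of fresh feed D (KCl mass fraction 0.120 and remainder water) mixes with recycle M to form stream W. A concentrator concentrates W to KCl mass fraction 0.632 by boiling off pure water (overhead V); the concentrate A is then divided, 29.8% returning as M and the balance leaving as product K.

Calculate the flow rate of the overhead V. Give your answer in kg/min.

Overall KCl balance (none leaves overhead): KCl in fresh feed = KCl in product, i.e. 1126×0.120 = (1−0.298)·A·0.632.
A = 135.12/(0.632×0.702) = 304.55 kg/min.
Recycle M = 0.298×304.55 = 90.757 kg/min.
Combined feed W = 1126 + 90.757 = 1216.8 kg/min.
Overhead V = W − A = 1216.8 − 304.55 = 912.2 kg/min.

912.2 kg/min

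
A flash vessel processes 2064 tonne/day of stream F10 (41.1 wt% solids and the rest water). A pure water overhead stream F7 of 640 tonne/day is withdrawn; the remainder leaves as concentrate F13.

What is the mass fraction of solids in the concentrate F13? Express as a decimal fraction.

solids is not removed: 2064×0.411 = 848.3 tonne/day of solids enters F13.
Concentrate = 2064 − 640 = 1424 tonne/day.
Mass fraction = 848.3/1424 = 0.596.

0.596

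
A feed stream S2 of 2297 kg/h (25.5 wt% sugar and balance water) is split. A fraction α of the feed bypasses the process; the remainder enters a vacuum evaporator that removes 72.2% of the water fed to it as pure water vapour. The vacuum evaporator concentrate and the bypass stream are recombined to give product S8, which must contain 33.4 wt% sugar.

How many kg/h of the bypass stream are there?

All 2297×0.255 = 585.74 kg/h of sugar reaches S8, so S8 = 585.74/0.334 = 1753.7 kg/h and vapour = 543.3 kg/h.
The evaporator receives (1−α)·2297 of feed at 0.745 water and removes 0.722 of that water:
0.722×0.745×(1−α)×2297 = 543.3
(1−α) = 543.3/1235.5 = 0.4397;  α = 0.5603.
Bypass flow = 0.5603×2297 = 1286.9 kg/h.

1287 kg/h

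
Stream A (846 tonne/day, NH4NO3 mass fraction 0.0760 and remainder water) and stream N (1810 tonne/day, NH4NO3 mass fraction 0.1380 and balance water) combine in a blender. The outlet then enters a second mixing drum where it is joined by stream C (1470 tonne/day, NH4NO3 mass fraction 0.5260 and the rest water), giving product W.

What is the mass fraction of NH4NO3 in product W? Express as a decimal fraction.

0.2635

Overall, product flow = 4126 tonne/day.
NH4NO3 in = 846×0.076 + 1810×0.138 + 1470×0.526 = 1087.3 tonne/day.
NH4NO3 fraction in W = 0.2635.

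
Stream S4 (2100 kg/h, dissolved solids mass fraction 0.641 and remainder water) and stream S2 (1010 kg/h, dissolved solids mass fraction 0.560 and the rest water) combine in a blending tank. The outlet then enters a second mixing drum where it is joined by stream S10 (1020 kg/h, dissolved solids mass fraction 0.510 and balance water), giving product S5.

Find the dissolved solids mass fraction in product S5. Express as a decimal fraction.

0.589

Overall, product flow = 4130 kg/h.
dissolved solids in = 2100×0.641 + 1010×0.560 + 1020×0.510 = 2431.9 kg/h.
dissolved solids fraction in S5 = 0.589.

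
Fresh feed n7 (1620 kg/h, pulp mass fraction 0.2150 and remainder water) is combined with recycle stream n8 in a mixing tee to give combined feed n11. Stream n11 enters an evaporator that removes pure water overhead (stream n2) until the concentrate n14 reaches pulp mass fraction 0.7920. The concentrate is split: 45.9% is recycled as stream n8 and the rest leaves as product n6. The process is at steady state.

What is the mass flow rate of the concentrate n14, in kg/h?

Overall pulp balance (none leaves overhead): pulp in fresh feed = pulp in product, i.e. 1620×0.215 = (1−0.459)·n14·0.792.
n14 = 348.3/(0.792×0.541) = 812.89 kg/h.

812.9 kg/h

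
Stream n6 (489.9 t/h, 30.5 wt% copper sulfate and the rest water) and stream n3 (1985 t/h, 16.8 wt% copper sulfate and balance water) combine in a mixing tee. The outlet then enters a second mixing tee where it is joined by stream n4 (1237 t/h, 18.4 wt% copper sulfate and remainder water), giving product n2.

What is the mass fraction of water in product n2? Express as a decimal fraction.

Overall, product flow = 3711.9 t/h.
water in = 489.9×0.695 + 1985×0.832 + 1237×0.816 = 3001.4 t/h.
water fraction in n2 = 0.809.

0.809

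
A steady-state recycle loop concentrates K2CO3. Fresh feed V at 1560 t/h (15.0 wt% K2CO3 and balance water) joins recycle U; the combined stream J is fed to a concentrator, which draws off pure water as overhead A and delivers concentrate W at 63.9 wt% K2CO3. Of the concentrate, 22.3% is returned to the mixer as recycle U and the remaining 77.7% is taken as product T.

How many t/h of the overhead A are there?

1194 t/h

Overall K2CO3 balance (none leaves overhead): K2CO3 in fresh feed = K2CO3 in product, i.e. 1560×0.150 = (1−0.223)·W·0.639.
W = 234/(0.639×0.777) = 471.3 t/h.
Recycle U = 0.223×471.3 = 105.1 t/h.
Combined feed J = 1560 + 105.1 = 1665.1 t/h.
Overhead A = J − W = 1665.1 − 471.3 = 1193.8 t/h.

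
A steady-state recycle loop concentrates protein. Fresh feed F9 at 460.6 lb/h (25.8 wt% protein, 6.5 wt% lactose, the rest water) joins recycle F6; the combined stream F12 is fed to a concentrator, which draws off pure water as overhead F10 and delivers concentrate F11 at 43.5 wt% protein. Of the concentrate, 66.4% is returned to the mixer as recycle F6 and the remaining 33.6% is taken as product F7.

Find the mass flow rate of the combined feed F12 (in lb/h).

Overall protein balance (none leaves overhead): protein in fresh feed = protein in product, i.e. 460.6×0.258 = (1−0.664)·F11·0.435.
F11 = 118.83/(0.435×0.336) = 813.05 lb/h.
Recycle F6 = 0.664×813.05 = 539.86 lb/h.
Combined feed F12 = 460.6 + 539.86 = 1000.5 lb/h.

1000 lb/h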